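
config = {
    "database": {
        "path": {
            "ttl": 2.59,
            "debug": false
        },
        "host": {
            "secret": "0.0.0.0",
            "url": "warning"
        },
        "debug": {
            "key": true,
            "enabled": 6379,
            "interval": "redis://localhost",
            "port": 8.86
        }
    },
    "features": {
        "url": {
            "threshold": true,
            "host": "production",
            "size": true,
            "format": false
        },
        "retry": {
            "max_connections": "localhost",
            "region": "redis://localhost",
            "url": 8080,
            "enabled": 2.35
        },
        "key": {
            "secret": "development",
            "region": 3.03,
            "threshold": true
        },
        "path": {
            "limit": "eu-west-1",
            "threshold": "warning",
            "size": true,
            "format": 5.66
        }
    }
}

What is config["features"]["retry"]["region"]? "redis://localhost"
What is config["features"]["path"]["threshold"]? "warning"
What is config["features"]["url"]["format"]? False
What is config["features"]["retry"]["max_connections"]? "localhost"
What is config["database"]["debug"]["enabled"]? 6379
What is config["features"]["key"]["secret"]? "development"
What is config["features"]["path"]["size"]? True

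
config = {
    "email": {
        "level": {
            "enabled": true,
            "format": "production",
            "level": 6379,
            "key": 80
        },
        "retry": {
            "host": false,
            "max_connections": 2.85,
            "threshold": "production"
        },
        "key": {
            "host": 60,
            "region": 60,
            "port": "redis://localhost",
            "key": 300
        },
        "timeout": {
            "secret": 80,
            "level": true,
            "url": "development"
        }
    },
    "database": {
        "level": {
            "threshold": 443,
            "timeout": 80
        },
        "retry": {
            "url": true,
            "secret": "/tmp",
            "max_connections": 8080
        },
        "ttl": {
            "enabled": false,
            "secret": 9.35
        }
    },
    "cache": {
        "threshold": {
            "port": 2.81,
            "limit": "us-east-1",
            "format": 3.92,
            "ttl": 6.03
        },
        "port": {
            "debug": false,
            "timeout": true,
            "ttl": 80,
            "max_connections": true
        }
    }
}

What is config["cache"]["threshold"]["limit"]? "us-east-1"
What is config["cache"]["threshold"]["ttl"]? 6.03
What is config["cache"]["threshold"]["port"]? 2.81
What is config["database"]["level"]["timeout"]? 80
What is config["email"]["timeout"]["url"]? "development"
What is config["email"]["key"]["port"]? "redis://localhost"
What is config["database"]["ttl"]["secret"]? 9.35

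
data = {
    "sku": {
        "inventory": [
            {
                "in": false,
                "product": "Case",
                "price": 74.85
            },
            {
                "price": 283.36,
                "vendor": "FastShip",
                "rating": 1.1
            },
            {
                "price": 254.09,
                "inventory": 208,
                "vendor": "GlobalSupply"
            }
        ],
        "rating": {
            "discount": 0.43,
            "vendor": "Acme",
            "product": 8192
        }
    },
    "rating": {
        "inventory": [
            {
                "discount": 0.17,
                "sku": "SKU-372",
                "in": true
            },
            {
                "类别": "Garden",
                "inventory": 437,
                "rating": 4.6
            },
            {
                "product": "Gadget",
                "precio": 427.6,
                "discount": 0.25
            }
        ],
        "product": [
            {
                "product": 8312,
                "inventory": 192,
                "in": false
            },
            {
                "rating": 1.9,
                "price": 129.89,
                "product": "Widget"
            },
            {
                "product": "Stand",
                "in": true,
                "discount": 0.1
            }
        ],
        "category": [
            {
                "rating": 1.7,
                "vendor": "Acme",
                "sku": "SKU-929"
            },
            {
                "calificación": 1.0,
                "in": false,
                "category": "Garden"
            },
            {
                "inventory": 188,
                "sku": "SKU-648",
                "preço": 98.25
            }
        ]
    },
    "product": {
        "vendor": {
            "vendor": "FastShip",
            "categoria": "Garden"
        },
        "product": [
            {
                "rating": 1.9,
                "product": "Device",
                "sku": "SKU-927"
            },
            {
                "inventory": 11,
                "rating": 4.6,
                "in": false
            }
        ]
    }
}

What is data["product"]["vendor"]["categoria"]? "Garden"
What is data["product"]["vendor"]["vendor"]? "FastShip"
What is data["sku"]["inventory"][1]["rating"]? 1.1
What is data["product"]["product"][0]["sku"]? "SKU-927"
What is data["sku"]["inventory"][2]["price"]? 254.09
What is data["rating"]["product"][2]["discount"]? 0.1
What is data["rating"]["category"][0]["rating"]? 1.7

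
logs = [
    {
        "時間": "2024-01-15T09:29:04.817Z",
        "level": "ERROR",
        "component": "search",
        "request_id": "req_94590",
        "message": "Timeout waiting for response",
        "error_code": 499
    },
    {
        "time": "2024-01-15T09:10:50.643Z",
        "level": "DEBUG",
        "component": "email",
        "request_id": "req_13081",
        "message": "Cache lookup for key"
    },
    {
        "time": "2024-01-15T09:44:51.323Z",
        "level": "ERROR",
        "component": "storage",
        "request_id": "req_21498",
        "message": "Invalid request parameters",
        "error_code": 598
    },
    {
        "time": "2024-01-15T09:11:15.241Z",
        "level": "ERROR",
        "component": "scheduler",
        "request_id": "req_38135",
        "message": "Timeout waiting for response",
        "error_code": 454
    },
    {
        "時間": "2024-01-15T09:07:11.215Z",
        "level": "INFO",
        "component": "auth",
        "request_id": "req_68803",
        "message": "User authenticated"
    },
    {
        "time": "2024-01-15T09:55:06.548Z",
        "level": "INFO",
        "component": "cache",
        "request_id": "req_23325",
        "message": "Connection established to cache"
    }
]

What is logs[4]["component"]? "auth"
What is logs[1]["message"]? "Cache lookup for key"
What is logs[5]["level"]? "INFO"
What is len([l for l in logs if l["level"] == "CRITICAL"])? 0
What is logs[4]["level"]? "INFO"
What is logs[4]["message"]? "User authenticated"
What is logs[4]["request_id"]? "req_68803"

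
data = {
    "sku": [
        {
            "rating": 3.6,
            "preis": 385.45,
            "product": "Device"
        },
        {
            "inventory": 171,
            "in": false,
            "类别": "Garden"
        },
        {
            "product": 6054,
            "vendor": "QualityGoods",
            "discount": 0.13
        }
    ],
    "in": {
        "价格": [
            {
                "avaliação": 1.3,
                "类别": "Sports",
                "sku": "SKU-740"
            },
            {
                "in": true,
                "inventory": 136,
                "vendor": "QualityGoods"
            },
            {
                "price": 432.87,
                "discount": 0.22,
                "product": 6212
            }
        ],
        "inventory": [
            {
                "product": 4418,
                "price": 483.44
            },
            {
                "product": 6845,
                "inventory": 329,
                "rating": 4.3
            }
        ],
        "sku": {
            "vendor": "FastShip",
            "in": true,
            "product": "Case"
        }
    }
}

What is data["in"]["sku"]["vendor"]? "FastShip"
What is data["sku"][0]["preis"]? 385.45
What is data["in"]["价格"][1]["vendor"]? "QualityGoods"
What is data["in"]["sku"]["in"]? True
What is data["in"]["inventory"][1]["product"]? 6845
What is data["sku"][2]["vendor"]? "QualityGoods"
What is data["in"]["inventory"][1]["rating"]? 4.3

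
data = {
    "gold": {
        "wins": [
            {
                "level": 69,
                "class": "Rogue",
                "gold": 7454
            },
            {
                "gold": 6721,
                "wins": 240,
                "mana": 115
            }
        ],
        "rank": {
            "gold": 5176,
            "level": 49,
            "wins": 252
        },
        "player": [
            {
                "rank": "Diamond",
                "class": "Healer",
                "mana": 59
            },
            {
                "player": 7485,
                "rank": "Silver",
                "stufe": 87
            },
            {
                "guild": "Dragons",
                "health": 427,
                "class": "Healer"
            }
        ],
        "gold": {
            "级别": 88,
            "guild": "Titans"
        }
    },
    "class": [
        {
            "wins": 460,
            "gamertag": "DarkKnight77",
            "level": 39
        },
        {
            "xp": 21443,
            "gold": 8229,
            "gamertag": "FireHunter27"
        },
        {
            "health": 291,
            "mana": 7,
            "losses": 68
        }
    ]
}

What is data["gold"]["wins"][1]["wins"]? 240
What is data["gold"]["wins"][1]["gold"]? 6721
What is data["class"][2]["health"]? 291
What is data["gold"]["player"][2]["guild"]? "Dragons"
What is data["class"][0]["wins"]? 460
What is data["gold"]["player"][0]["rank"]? "Diamond"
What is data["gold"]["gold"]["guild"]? "Titans"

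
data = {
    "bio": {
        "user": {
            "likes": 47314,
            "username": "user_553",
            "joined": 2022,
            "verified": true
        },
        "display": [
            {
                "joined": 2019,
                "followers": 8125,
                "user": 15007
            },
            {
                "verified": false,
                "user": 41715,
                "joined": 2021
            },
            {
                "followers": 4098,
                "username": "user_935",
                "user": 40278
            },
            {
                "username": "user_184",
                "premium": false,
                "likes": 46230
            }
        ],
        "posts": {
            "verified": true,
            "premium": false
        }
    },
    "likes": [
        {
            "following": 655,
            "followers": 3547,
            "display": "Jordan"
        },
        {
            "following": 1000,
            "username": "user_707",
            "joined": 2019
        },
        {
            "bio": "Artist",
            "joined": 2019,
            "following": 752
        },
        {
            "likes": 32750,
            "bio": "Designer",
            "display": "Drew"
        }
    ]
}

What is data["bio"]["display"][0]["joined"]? 2019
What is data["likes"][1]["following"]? 1000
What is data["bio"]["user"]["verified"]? True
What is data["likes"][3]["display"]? "Drew"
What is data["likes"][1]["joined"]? 2019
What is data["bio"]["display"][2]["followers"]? 4098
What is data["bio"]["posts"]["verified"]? True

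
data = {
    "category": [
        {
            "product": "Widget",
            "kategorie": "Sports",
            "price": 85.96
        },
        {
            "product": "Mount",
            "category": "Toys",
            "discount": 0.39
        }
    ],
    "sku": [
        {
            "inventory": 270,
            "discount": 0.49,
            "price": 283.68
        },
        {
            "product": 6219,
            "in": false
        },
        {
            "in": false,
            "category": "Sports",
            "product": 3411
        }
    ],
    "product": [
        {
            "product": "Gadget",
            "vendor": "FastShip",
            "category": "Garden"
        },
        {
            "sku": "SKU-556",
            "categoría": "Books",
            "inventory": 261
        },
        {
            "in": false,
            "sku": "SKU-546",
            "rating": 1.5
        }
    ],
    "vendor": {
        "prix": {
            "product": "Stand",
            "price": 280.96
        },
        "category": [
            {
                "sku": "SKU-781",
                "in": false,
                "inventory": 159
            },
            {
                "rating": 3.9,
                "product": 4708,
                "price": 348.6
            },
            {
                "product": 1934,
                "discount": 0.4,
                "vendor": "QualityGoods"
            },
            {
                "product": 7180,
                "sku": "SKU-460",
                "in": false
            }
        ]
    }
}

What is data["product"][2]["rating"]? 1.5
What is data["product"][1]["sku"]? "SKU-556"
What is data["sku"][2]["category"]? "Sports"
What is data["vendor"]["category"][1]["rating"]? 3.9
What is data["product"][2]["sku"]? "SKU-546"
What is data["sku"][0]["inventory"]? 270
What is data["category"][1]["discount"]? 0.39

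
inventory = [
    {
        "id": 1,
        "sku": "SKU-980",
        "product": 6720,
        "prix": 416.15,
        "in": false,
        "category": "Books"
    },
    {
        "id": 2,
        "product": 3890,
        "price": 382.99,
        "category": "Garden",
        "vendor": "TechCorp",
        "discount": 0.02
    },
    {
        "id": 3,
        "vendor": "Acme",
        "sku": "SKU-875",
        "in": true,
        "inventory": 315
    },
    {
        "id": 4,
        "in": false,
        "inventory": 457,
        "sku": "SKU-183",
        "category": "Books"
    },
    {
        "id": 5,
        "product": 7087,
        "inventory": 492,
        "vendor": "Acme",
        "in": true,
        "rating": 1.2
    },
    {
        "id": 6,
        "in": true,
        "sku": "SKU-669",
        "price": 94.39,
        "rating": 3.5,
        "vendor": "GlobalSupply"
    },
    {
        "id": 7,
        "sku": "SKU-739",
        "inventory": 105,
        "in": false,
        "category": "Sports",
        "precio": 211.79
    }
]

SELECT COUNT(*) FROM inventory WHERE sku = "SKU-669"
1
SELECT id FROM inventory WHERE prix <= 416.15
[1]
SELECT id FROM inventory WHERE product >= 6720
[1, 5]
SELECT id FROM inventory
[1, 2, 3, 4, 5, 6, 7]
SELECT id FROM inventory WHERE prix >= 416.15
[1]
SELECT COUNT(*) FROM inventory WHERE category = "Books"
2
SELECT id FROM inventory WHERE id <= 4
[1, 2, 3, 4]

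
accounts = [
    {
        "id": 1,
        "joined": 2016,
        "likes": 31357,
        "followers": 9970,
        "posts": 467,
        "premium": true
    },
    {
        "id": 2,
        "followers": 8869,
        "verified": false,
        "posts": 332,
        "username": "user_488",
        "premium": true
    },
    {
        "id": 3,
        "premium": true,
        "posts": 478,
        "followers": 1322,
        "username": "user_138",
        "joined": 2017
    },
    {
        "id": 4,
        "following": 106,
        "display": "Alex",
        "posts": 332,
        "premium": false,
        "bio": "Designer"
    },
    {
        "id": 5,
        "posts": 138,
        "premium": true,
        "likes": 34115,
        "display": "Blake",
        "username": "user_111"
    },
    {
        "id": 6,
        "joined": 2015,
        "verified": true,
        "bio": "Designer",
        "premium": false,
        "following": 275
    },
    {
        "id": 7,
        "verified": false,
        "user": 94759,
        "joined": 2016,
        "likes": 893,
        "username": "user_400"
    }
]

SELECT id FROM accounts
[1, 2, 3, 4, 5, 6, 7]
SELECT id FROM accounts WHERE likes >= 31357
[1, 5]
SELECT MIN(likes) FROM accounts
893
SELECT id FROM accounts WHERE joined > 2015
[1, 3, 7]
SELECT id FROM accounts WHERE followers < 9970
[2, 3]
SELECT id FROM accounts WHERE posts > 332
[1, 3]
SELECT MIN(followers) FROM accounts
1322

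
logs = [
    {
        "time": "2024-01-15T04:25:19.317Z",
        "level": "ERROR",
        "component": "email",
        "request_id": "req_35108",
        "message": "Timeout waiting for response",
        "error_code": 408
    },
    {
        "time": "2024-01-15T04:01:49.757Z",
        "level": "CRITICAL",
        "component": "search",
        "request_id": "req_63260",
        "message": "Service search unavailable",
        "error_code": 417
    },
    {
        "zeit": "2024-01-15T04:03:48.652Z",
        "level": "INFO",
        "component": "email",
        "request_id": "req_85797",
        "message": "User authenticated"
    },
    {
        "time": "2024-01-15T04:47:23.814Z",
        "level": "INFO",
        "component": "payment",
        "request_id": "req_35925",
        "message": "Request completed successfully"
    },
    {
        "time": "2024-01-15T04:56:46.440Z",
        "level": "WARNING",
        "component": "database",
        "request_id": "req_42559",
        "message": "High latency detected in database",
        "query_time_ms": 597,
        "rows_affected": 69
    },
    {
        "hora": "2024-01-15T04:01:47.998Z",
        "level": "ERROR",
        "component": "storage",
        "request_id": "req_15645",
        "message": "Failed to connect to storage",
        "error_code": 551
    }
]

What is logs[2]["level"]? "INFO"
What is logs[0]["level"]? "ERROR"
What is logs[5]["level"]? "ERROR"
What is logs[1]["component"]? "search"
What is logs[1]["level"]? "CRITICAL"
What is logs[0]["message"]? "Timeout waiting for response"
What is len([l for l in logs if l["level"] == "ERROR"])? 2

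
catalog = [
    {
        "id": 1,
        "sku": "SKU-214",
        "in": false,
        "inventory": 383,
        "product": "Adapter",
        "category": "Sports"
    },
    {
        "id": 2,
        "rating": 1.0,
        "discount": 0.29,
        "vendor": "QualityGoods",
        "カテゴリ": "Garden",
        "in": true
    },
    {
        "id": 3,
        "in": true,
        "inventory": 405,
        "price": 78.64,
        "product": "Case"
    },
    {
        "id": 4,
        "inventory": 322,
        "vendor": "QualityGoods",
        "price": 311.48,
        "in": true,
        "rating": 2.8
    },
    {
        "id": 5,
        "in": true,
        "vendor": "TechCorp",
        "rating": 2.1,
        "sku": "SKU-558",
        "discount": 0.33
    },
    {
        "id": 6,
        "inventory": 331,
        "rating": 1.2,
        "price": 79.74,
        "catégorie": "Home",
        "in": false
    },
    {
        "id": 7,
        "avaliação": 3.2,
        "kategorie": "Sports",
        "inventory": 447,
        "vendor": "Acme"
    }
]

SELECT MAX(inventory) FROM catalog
447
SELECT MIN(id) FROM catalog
1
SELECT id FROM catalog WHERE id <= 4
[1, 2, 3, 4]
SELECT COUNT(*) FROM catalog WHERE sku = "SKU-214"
1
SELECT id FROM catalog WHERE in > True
[]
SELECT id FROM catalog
[1, 2, 3, 4, 5, 6, 7]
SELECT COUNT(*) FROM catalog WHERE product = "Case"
1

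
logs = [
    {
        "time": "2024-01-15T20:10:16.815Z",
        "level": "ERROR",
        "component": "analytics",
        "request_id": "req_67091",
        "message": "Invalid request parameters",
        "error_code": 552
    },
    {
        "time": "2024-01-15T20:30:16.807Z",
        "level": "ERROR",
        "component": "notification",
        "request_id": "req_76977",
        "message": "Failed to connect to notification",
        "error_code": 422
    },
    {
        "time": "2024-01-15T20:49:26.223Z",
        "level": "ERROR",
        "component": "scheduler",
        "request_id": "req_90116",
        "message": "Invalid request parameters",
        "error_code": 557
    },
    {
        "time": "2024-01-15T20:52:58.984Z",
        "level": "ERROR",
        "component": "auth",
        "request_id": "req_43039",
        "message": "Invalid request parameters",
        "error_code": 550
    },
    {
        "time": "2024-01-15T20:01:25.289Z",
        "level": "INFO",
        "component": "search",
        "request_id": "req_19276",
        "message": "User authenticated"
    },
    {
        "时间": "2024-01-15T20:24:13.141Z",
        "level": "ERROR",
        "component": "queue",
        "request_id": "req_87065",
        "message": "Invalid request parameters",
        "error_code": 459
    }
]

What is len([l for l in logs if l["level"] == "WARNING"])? 0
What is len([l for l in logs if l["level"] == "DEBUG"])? 0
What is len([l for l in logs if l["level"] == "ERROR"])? 5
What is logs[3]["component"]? "auth"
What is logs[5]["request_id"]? "req_87065"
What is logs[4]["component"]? "search"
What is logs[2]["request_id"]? "req_90116"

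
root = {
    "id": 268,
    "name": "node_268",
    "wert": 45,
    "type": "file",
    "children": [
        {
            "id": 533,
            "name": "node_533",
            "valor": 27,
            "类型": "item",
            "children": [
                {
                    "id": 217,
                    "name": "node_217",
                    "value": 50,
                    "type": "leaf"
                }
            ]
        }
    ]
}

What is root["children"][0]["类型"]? "item"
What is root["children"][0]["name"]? "node_533"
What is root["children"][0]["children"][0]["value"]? 50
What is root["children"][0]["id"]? 533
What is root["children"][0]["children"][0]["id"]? 217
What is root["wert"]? 45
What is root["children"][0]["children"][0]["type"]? "leaf"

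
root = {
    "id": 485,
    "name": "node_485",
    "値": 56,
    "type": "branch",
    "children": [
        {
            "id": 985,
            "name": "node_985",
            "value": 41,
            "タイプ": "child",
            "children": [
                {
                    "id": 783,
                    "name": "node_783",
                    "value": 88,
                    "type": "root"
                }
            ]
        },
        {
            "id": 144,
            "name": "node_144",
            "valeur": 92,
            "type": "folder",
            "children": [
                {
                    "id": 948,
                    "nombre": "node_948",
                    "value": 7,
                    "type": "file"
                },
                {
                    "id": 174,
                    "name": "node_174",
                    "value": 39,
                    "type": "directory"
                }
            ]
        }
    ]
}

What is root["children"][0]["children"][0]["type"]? "root"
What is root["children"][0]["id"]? 985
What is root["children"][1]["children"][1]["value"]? 39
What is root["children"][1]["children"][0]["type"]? "file"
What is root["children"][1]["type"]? "folder"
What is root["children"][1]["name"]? "node_144"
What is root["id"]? 485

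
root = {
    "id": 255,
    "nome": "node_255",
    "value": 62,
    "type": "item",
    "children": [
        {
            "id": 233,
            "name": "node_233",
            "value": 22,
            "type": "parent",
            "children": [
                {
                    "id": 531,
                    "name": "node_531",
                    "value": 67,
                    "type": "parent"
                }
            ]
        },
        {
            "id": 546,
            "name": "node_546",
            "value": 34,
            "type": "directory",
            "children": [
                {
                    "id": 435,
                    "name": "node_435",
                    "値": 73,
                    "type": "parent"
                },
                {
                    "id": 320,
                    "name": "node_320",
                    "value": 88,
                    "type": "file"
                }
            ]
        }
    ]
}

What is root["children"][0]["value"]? 22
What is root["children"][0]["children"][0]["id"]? 531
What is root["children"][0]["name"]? "node_233"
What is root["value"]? 62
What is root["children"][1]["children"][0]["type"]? "parent"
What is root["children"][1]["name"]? "node_546"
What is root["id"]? 255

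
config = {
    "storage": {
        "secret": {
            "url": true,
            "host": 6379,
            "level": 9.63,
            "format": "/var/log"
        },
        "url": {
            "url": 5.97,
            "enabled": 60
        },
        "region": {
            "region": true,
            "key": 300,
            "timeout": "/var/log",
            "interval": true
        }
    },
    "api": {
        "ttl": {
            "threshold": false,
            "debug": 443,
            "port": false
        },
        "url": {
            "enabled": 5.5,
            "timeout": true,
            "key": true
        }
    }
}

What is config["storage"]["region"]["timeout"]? "/var/log"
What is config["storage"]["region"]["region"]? True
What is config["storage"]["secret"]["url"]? True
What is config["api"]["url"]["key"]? True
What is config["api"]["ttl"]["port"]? False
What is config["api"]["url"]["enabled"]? 5.5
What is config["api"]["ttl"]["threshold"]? False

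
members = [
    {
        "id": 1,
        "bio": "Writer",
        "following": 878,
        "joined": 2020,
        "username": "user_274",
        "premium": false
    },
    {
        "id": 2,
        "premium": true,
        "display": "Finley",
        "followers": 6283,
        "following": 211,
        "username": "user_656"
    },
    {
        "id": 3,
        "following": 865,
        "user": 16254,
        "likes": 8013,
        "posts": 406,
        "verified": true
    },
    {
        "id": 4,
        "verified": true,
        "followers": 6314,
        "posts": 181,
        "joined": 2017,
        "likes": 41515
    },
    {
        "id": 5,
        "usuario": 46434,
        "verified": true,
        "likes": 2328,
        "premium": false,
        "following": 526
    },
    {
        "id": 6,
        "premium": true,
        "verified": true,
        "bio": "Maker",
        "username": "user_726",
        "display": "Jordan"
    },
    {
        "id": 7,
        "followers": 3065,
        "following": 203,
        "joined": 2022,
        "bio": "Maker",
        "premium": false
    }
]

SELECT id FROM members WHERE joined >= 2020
[1, 7]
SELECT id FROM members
[1, 2, 3, 4, 5, 6, 7]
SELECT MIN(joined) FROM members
2017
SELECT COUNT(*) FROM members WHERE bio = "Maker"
2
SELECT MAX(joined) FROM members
2022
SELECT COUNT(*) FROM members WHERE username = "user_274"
1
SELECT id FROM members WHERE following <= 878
[1, 2, 3, 5, 7]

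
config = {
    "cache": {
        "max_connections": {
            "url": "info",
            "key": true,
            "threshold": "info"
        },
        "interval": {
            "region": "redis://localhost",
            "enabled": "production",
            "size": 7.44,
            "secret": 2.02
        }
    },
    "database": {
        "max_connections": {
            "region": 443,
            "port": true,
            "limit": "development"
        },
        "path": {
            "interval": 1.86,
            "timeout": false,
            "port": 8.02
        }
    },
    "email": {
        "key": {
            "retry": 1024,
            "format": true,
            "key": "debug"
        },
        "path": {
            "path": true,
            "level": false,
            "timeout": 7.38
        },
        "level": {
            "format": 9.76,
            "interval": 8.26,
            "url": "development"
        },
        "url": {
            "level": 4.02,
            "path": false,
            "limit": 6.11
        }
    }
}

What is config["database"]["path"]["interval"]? 1.86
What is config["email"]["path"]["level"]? False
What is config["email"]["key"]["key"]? "debug"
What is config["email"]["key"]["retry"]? 1024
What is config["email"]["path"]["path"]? True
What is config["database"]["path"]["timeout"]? False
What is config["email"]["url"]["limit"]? 6.11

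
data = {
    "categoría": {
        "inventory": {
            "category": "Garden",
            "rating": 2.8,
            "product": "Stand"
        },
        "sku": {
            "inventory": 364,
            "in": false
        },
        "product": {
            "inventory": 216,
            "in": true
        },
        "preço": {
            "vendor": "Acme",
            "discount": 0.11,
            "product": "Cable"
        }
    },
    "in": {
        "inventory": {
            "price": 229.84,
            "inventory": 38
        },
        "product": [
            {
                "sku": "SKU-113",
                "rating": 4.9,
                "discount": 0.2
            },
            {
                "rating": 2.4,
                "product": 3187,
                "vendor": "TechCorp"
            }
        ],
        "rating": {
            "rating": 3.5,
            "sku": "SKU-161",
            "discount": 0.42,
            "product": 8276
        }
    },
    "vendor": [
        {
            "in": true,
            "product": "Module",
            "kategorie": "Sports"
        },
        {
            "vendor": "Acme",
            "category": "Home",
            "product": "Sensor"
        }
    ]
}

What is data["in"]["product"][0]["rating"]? 4.9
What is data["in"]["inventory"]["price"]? 229.84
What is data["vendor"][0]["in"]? True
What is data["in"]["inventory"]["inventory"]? 38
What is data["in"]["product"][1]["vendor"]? "TechCorp"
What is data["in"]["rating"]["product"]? 8276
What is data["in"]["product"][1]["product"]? 3187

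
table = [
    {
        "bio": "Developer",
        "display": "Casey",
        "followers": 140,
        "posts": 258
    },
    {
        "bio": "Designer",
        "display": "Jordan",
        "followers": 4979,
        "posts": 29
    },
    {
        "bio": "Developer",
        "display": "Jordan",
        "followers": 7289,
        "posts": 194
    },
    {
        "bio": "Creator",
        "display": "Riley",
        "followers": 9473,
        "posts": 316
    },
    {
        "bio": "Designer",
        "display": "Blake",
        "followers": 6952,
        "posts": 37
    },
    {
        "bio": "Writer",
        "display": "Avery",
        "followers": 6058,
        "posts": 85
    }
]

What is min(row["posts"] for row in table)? 29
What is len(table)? 6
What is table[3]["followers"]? 9473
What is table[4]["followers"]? 6952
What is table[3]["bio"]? "Creator"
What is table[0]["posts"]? 258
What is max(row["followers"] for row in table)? 9473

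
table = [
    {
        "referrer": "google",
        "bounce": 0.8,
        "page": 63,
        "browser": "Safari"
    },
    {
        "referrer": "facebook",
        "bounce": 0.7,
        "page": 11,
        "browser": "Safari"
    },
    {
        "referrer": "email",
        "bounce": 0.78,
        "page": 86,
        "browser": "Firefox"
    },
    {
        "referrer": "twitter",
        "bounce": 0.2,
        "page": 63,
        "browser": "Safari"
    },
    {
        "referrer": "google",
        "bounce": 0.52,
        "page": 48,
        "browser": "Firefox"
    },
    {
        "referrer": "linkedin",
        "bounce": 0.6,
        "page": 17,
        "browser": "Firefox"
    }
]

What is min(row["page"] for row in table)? 11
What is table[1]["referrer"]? "facebook"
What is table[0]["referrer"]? "google"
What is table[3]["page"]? 63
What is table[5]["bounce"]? 0.6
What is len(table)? 6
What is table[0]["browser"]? "Safari"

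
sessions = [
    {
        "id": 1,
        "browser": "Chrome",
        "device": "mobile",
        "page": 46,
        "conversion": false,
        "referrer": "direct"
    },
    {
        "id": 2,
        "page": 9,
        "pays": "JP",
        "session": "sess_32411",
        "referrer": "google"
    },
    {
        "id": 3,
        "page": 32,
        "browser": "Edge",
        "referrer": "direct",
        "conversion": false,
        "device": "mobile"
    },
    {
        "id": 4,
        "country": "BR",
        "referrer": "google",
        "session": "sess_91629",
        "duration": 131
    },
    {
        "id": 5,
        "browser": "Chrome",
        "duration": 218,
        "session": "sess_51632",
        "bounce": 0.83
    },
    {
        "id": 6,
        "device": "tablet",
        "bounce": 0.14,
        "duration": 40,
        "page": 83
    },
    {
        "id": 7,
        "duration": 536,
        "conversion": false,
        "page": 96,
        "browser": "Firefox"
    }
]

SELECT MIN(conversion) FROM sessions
False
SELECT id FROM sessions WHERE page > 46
[6, 7]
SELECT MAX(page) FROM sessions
96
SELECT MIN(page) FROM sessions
9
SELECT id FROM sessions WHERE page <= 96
[1, 2, 3, 6, 7]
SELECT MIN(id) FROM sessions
1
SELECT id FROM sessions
[1, 2, 3, 4, 5, 6, 7]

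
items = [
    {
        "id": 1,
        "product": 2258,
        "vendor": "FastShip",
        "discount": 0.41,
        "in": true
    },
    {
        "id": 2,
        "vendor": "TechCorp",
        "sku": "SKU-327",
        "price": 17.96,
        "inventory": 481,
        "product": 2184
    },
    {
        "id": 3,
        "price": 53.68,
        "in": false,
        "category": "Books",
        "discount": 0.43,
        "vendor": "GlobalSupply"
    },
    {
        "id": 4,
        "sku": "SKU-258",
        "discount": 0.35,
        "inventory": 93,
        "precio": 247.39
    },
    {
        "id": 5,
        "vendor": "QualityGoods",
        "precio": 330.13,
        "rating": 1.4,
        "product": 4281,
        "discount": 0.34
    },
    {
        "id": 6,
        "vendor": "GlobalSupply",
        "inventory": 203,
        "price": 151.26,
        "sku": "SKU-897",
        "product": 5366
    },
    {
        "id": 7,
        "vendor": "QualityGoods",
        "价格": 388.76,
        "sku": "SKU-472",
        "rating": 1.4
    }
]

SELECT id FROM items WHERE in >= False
[1, 3]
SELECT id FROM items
[1, 2, 3, 4, 5, 6, 7]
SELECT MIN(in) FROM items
False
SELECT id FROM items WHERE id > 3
[4, 5, 6, 7]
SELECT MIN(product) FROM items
2184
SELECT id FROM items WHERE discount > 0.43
[]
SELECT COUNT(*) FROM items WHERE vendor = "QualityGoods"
2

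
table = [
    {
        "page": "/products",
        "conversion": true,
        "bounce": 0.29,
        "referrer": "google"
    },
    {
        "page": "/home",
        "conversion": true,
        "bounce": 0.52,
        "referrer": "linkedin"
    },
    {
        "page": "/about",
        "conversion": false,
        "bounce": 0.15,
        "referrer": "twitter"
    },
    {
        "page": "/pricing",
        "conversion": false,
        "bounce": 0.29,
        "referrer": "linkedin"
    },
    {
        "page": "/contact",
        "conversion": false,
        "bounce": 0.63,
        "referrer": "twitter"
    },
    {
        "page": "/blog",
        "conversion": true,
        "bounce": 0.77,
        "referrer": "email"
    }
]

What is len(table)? 6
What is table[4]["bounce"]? 0.63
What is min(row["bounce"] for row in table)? 0.15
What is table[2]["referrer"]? "twitter"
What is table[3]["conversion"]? False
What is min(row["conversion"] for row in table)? False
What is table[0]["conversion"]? True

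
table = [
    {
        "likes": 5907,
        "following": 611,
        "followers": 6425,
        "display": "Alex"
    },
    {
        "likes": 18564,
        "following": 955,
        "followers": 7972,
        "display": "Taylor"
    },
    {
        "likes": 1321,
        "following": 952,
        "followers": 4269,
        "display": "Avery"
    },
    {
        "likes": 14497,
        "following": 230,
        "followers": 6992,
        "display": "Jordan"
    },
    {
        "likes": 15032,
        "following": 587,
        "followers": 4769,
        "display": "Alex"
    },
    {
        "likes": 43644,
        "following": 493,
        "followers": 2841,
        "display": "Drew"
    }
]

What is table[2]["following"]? 952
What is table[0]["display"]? "Alex"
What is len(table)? 6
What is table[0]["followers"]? 6425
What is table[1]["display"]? "Taylor"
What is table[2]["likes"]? 1321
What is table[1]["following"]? 955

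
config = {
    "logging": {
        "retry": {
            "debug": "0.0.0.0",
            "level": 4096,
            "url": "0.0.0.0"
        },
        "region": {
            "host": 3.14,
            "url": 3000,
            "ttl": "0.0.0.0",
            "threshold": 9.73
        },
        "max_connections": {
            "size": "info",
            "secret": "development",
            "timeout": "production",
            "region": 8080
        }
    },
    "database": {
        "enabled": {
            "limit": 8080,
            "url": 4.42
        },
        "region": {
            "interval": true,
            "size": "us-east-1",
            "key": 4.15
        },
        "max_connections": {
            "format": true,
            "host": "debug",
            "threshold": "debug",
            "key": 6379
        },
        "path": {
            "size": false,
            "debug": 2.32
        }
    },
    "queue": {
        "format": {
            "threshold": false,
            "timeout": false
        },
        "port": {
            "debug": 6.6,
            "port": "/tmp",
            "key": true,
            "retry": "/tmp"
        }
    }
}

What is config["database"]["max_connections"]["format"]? True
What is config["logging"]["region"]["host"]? 3.14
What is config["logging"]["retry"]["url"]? "0.0.0.0"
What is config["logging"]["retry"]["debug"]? "0.0.0.0"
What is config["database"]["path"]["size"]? False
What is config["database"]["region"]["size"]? "us-east-1"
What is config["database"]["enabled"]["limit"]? 8080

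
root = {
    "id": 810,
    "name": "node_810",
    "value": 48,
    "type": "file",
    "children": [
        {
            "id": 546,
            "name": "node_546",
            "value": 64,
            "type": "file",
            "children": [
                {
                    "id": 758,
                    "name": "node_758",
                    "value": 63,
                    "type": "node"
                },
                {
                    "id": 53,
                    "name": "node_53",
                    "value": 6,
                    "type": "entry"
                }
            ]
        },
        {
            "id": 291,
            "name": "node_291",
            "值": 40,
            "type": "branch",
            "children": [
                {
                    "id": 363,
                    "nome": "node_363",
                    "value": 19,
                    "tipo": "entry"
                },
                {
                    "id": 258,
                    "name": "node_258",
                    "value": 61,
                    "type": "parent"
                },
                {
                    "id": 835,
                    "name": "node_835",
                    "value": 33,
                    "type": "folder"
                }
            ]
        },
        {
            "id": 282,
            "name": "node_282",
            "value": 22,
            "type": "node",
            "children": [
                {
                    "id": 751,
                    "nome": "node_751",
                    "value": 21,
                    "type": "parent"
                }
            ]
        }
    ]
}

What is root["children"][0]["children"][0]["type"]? "node"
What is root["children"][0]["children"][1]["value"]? 6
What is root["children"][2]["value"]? 22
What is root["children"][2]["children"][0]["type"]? "parent"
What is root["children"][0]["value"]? 64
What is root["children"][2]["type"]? "node"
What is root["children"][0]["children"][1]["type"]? "entry"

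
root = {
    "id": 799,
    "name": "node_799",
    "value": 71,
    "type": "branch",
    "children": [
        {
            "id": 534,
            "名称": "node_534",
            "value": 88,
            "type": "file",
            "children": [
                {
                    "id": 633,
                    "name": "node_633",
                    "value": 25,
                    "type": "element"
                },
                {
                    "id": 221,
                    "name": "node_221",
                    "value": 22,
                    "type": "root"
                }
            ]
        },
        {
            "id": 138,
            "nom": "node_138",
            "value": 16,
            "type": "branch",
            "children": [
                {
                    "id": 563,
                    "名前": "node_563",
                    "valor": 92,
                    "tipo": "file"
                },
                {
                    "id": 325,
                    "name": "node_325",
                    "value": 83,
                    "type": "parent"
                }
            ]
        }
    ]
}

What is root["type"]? "branch"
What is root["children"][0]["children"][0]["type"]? "element"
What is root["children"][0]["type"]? "file"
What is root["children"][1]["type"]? "branch"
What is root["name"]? "node_799"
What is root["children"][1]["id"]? 138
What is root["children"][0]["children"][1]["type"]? "root"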